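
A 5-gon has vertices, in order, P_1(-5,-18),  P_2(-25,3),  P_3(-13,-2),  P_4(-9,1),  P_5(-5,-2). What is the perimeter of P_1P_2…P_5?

68

|P_1P_2| = √((-20)² + (21)²) = √841 = 29
|P_2P_3| = √((12)² + (-5)²) = √169 = 13
|P_3P_4| = √((4)² + (3)²) = √25 = 5
|P_4P_5| = √((4)² + (-3)²) = √25 = 5
|P_5P_1| = √((0)² + (-16)²) = √256 = 16
Perimeter = 29 + 13 + 5 + 5 + 16 = 68.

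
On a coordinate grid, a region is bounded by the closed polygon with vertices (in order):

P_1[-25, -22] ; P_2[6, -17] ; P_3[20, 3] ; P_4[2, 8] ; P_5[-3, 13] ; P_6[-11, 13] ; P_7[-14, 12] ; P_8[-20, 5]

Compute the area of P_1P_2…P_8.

1004

Apply the shoelace (surveyor's) formula: 2A = Σ (x_i·y_{i+1} − x_{i+1}·y_i), indices taken mod 8.
Cross-terms: 557, 358, 154, 50, 104, 50, 170, 565  ⇒  Σ = 2008
Area = |Σ|/2 = 1004.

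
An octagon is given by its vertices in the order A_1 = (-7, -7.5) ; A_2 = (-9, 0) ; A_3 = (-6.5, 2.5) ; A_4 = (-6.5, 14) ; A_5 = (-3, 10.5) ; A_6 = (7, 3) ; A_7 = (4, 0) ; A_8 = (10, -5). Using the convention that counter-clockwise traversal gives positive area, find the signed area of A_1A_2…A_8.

-207.75

Apply the shoelace formula: 2A = Σ (x_i·y_{i+1} − x_{i+1}·y_i), indices taken mod 8.
Σ = (-67.5) + (-22.5) + (-74.75) + (-26.25) + (-82.5) + (-12) + (-20) + (-110) = -415.5
Signed area = Σ/2 = -207.75 (negative ⇒ clockwise traversal).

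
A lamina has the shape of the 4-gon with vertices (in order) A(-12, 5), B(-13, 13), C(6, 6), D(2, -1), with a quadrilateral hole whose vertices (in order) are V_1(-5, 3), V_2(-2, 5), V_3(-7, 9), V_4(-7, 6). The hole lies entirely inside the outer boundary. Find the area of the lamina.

Outer boundary:
Apply Gauss's area formula: 2A = Σ (x_i·y_{i+1} − x_{i+1}·y_i), indices taken mod 4.
A→B: (-12)(13) − (-13)(5) = -91
B→C: (-13)(6) − (6)(13) = -156
C→D: (6)(-1) − (2)(6) = -18
D→A: (2)(5) − (-12)(-1) = -2
Σ = -267
Area = |Σ|/2 = 133.5.
Hole:
Cross-terms: -19, 17, 21, 9  ⇒  Σ = 28
Area = |Σ|/2 = 14.
Net area = 133.5 − 14 = 119.5.

119.5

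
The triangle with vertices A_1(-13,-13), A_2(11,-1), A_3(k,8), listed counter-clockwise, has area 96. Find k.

Write out the shoelace sum; only the two edges meeting at A_3 involve k:
2·Area = [(11·8 − k·(-1)) + (k·(-13) − (-13)·8)] + 156
       = -12·k + 348 = 192
⇒ k = 13.

13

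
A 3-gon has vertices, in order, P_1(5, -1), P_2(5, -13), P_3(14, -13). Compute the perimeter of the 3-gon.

36

|P_1P_2| = √((0)² + (-12)²) = √144 = 12
|P_2P_3| = √((9)² + (0)²) = √81 = 9
|P_3P_1| = √((-9)² + (12)²) = √225 = 15
Perimeter = 12 + 9 + 15 = 36.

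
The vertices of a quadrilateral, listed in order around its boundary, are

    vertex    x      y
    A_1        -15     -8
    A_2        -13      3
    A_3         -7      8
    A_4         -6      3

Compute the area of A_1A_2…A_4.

Σ = (-149) + (-83) + (27) + (93) = -112
Area = |Σ|/2 = 56.

56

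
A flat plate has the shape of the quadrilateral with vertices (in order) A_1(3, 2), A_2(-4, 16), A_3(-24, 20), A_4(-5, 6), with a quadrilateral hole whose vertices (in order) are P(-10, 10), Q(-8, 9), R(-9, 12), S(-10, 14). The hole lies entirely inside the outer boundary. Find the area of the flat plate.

139.5

Outer boundary:
Apply the surveyor's formula: 2A = Σ (x_i·y_{i+1} − x_{i+1}·y_i), indices taken mod 4.
Cross-terms: 56, 304, -44, -28  ⇒  Σ = 288
Area = |Σ|/2 = 144.
Hole:
Apply the shoelace formula: 2A = Σ (x_i·y_{i+1} − x_{i+1}·y_i), indices taken mod 4.
Σ = (-10) + (-15) + (-6) + (40) = 9
Area = |Σ|/2 = 4.5.
Net area = 144 − 4.5 = 139.5.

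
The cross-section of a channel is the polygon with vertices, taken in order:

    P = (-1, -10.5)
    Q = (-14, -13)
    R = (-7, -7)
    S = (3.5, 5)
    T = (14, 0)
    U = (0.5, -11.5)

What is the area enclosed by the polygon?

Apply the shoelace formula: 2A = Σ (x_i·y_{i+1} − x_{i+1}·y_i), indices taken mod 6.
Cross-terms: -134, 7, -10.5, -70, -161, -16.75  ⇒  Σ = -385.25
Area = |Σ|/2 = 192.625.

192.625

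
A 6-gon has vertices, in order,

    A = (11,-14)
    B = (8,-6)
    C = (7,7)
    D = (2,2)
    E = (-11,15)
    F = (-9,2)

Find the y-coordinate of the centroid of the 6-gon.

35/59

Apply the surveyor's formula. First the cross-terms c_i = x_i·y_{i+1} − x_{i+1}·y_i:
  46, 98, 0, 52, 113, 104  ⇒  2A = 413, A = 206.5.
Then Σ (y_i + y_{i+1})·c_i = 735, so ȳ = 735 / (6·206.5) = 35/59.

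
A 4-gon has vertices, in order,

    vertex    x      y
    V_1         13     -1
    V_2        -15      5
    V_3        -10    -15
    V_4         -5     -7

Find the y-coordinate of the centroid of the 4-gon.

Apply Gauss's area formula. First the cross-terms c_i = x_i·y_{i+1} − x_{i+1}·y_i:
  50, 275, -5, 96  ⇒  2A = 416, A = 208.
Then Σ (y_i + y_{i+1})·c_i = -3208, so ȳ = -3208 / (6·208) = -401/156.

-401/156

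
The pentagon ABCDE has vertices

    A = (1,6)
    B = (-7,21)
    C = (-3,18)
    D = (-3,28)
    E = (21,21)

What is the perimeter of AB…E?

82

|AB| = √((-8)² + (15)²) = √289 = 17
|BC| = √((4)² + (-3)²) = √25 = 5
|CD| = √((0)² + (10)²) = √100 = 10
|DE| = √((24)² + (-7)²) = √625 = 25
|EA| = √((-20)² + (-15)²) = √625 = 25
Perimeter = 17 + 5 + 10 + 25 + 25 = 82.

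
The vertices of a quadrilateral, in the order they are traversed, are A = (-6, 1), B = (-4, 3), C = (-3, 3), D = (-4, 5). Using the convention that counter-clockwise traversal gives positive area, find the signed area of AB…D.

Apply Gauss's area formula: 2A = Σ (x_i·y_{i+1} − x_{i+1}·y_i), indices taken mod 4.
Σ = (-14) + (-3) + (-3) + (26) = 6
Signed area = Σ/2 = 3 (positive ⇒ counter-clockwise traversal).

3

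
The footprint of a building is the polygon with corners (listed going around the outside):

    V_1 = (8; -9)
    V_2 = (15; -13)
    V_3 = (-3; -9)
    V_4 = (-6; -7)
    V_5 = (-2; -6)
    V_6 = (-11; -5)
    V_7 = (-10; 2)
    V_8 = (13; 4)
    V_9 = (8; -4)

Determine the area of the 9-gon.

236

Apply the shoelace (surveyor's) formula: 2A = Σ (x_i·y_{i+1} − x_{i+1}·y_i), indices taken mod 9.
V_1→V_2: (8)(-13) − (15)(-9) = 31
V_2→V_3: (15)(-9) − (-3)(-13) = -174
V_3→V_4: (-3)(-7) − (-6)(-9) = -33
V_4→V_5: (-6)(-6) − (-2)(-7) = 22
V_5→V_6: (-2)(-5) − (-11)(-6) = -56
V_6→V_7: (-11)(2) − (-10)(-5) = -72
V_7→V_8: (-10)(4) − (13)(2) = -66
V_8→V_9: (13)(-4) − (8)(4) = -84
V_9→V_1: (8)(-9) − (8)(-4) = -40
Σ = -472
Area = |Σ|/2 = 236.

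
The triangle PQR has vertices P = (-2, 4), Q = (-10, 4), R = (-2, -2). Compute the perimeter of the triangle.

24

|PQ| = √((-8)² + (0)²) = √64 = 8
|QR| = √((8)² + (-6)²) = √100 = 10
|RP| = √((0)² + (6)²) = √36 = 6
Perimeter = 8 + 10 + 6 = 24.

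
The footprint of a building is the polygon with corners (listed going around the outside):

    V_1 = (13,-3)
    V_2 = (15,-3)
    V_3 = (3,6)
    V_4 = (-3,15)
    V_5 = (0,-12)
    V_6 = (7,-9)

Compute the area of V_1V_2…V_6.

Apply the surveyor's formula: 2A = Σ (x_i·y_{i+1} − x_{i+1}·y_i), indices taken mod 6.
V_1→V_2: (13)(-3) − (15)(-3) = 6
V_2→V_3: (15)(6) − (3)(-3) = 99
V_3→V_4: (3)(15) − (-3)(6) = 63
V_4→V_5: (-3)(-12) − (0)(15) = 36
V_5→V_6: (0)(-9) − (7)(-12) = 84
V_6→V_1: (7)(-3) − (13)(-9) = 96
Σ = 384
Area = |Σ|/2 = 192.

192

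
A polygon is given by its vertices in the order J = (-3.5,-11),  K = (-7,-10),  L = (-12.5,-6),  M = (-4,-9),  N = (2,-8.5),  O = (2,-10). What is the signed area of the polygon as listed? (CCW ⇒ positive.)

Apply the shoelace formula: 2A = Σ (x_i·y_{i+1} − x_{i+1}·y_i), indices taken mod 6.
J→K: (-3.5)(-10) − (-7)(-11) = -42
K→L: (-7)(-6) − (-12.5)(-10) = -83
L→M: (-12.5)(-9) − (-4)(-6) = 88.5
M→N: (-4)(-8.5) − (2)(-9) = 52
N→O: (2)(-10) − (2)(-8.5) = -3
O→J: (2)(-11) − (-3.5)(-10) = -57
Σ = -44.5
Signed area = Σ/2 = -22.25 (negative ⇒ clockwise traversal).

-22.25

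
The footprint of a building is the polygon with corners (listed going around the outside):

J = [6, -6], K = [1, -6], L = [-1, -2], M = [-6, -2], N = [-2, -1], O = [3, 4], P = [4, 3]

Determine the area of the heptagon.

Σ = (-30) + (-8) + (-10) + (2) + (-5) + (-7) + (-42) = -100
Area = |Σ|/2 = 50.

50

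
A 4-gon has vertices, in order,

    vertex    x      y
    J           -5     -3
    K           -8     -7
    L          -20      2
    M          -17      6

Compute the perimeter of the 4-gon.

40

|JK| = √((-3)² + (-4)²) = √25 = 5
|KL| = √((-12)² + (9)²) = √225 = 15
|LM| = √((3)² + (4)²) = √25 = 5
|MJ| = √((12)² + (-9)²) = √225 = 15
Perimeter = 5 + 15 + 5 + 15 = 40.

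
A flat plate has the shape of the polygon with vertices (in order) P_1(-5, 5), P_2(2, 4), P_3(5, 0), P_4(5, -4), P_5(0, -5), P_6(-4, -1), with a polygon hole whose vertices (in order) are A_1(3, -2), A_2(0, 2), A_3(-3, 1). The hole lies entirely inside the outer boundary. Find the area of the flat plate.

Outer boundary:
Σ = (-30) + (-20) + (-20) + (-25) + (-20) + (-25) = -140
Area = |Σ|/2 = 70.
Hole:
Apply the surveyor's formula: 2A = Σ (x_i·y_{i+1} − x_{i+1}·y_i), indices taken mod 3.
Σ = (6) + (6) + (3) = 15
Area = |Σ|/2 = 7.5.
Net area = 70 − 7.5 = 62.5.

62.5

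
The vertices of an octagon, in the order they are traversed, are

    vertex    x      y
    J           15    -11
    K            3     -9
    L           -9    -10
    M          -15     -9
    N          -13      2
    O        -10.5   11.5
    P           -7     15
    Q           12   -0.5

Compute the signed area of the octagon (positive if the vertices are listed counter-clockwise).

Σ = (-102) + (-111) + (-69) + (-147) + (-128.5) + (-77) + (-176.5) + (-124.5) = -935.5
Signed area = Σ/2 = -467.75 (negative ⇒ clockwise traversal).

-467.75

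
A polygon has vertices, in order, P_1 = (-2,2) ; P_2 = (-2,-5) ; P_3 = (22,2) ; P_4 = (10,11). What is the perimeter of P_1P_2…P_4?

62

|P_1P_2| = √((0)² + (-7)²) = √49 = 7
|P_2P_3| = √((24)² + (7)²) = √625 = 25
|P_3P_4| = √((-12)² + (9)²) = √225 = 15
|P_4P_1| = √((-12)² + (-9)²) = √225 = 15
Perimeter = 7 + 25 + 15 + 15 = 62.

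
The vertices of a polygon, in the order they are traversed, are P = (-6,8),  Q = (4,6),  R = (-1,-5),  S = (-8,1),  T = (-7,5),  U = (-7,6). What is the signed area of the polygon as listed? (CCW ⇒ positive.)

Apply the shoelace formula: 2A = Σ (x_i·y_{i+1} − x_{i+1}·y_i), indices taken mod 6.
Σ = (-68) + (-14) + (-41) + (-33) + (-7) + (-20) = -183
Signed area = Σ/2 = -91.5 (negative ⇒ clockwise traversal).

-91.5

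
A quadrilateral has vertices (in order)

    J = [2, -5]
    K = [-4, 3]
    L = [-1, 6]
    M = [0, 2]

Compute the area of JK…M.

20.5

Apply the surveyor's formula: 2A = Σ (x_i·y_{i+1} − x_{i+1}·y_i), indices taken mod 4.
J→K: (2)(3) − (-4)(-5) = -14
K→L: (-4)(6) − (-1)(3) = -21
L→M: (-1)(2) − (0)(6) = -2
M→J: (0)(-5) − (2)(2) = -4
Σ = -41
Area = |Σ|/2 = 20.5.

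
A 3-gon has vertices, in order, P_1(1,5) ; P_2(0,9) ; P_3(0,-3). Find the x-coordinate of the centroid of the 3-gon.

1/3

Apply the surveyor's formula. First the cross-terms c_i = x_i·y_{i+1} − x_{i+1}·y_i:
  9, 0, 3  ⇒  2A = 12, A = 6.
Then Σ (x_i + x_{i+1})·c_i = 12, so x̄ = 12 / (6·6) = 1/3.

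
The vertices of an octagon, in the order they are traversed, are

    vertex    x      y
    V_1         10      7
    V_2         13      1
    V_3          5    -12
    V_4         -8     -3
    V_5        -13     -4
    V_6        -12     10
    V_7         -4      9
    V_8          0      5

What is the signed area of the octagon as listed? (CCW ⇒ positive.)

Apply the shoelace formula: 2A = Σ (x_i·y_{i+1} − x_{i+1}·y_i), indices taken mod 8.
Σ = (-81) + (-161) + (-111) + (-7) + (-178) + (-68) + (-20) + (-50) = -676
Signed area = Σ/2 = -338 (negative ⇒ clockwise traversal).

-338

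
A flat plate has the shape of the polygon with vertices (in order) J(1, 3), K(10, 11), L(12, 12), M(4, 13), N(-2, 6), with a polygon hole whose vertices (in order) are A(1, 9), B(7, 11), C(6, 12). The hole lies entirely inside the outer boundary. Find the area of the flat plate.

Outer boundary:
Σ = (-19) + (-12) + (108) + (50) + (-12) = 115
Area = |Σ|/2 = 57.5.
Hole:
Cross-terms: -52, 18, 42  ⇒  Σ = 8
Area = |Σ|/2 = 4.
Net area = 57.5 − 4 = 53.5.

53.5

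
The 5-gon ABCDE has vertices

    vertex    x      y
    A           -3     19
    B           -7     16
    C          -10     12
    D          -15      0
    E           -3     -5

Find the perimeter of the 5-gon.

60

|AB| = √((-4)² + (-3)²) = √25 = 5
|BC| = √((-3)² + (-4)²) = √25 = 5
|CD| = √((-5)² + (-12)²) = √169 = 13
|DE| = √((12)² + (-5)²) = √169 = 13
|EA| = √((0)² + (24)²) = √576 = 24
Perimeter = 5 + 5 + 13 + 13 + 24 = 60.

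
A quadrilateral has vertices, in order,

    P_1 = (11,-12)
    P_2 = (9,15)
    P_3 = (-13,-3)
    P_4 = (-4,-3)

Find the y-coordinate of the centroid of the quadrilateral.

54/61

Apply the shoelace (surveyor's) formula. First the cross-terms c_i = x_i·y_{i+1} − x_{i+1}·y_i:
  273, 168, 27, 81  ⇒  2A = 549, A = 274.5.
Then Σ (y_i + y_{i+1})·c_i = 1458, so ȳ = 1458 / (6·274.5) = 54/61.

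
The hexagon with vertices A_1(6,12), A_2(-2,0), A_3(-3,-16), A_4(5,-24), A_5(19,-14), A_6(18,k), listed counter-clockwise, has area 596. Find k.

10

The doubled signed area Σ (x_i y_{i+1} − x_{i+1} y_i) is linear in k.
With k=0 it equals 1062; the coefficient of k is 13 (from the two edges through A_6).
So 13·k + 1062 = 2·596 = 1192 ⇒ k = 10.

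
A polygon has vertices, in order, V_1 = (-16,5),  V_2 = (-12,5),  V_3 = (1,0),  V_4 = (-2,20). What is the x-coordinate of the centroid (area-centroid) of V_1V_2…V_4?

Apply the surveyor's formula. First the cross-terms c_i = x_i·y_{i+1} − x_{i+1}·y_i:
  -20, -5, 20, 310  ⇒  2A = 305, A = 152.5.
Then Σ (x_i + x_{i+1})·c_i = -4985, so x̄ = -4985 / (6·152.5) = -997/183.

-997/183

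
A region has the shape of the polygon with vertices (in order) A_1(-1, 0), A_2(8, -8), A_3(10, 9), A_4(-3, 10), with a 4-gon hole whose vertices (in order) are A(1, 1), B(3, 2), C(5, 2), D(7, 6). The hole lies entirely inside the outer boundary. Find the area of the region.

142.5

Outer boundary:
Apply the shoelace formula: 2A = Σ (x_i·y_{i+1} − x_{i+1}·y_i), indices taken mod 4.
Cross-terms: 8, 152, 127, 10  ⇒  Σ = 297
Area = |Σ|/2 = 148.5.
Hole:
Apply Gauss's area formula: 2A = Σ (x_i·y_{i+1} − x_{i+1}·y_i), indices taken mod 4.
A→B: (1)(2) − (3)(1) = -1
B→C: (3)(2) − (5)(2) = -4
C→D: (5)(6) − (7)(2) = 16
D→A: (7)(1) − (1)(6) = 1
Σ = 12
Area = |Σ|/2 = 6.
Net area = 148.5 − 6 = 142.5.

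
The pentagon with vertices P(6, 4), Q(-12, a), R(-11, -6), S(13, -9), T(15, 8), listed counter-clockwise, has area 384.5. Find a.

Write out the shoelace sum; only the two edges meeting at Q involve a:
2·Area = [(6·a − (-12)·4) + ((-12)·(-6) − (-11)·a)] + 428
       = 17·a + 548 = 769
⇒ a = 13.

13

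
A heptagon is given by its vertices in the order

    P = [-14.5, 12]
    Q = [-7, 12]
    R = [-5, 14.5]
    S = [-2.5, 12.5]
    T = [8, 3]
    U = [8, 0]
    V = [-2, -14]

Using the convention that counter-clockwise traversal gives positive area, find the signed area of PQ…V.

-314.125

Apply the shoelace (surveyor's) formula: 2A = Σ (x_i·y_{i+1} − x_{i+1}·y_i), indices taken mod 7.
Cross-terms: -90, -41.5, -26.25, -107.5, -24, -112, -227  ⇒  Σ = -628.25
Signed area = Σ/2 = -314.125 (negative ⇒ clockwise traversal).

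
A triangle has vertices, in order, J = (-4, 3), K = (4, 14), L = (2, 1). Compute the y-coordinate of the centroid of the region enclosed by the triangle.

Apply the surveyor's formula. First the cross-terms c_i = x_i·y_{i+1} − x_{i+1}·y_i:
  -68, -24, 10  ⇒  2A = -82, A = -41.
Then Σ (y_i + y_{i+1})·c_i = -1476, so ȳ = -1476 / (6·(-41)) = 6.

6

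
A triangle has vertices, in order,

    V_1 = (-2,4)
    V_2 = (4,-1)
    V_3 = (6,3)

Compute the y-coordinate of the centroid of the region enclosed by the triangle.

Apply the shoelace formula. First the cross-terms c_i = x_i·y_{i+1} − x_{i+1}·y_i:
  -14, 18, 30  ⇒  2A = 34, A = 17.
Then Σ (y_i + y_{i+1})·c_i = 204, so ȳ = 204 / (6·17) = 2.

2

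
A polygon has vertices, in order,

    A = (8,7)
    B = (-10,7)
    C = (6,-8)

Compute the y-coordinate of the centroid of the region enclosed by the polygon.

2

Apply the shoelace formula. First the cross-terms c_i = x_i·y_{i+1} − x_{i+1}·y_i:
  126, 38, 106  ⇒  2A = 270, A = 135.
Then Σ (y_i + y_{i+1})·c_i = 1620, so ȳ = 1620 / (6·135) = 2.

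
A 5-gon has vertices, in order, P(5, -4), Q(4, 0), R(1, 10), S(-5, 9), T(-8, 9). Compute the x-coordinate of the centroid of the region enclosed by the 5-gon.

Apply the shoelace formula. First the cross-terms c_i = x_i·y_{i+1} − x_{i+1}·y_i:
  16, 40, 59, 27, -13  ⇒  2A = 129, A = 64.5.
Then Σ (x_i + x_{i+1})·c_i = -204, so x̄ = -204 / (6·64.5) = -68/129.

-68/129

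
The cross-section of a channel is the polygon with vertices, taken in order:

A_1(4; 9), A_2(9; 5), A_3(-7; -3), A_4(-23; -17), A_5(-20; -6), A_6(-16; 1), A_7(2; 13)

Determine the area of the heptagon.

282.5

Apply the surveyor's formula: 2A = Σ (x_i·y_{i+1} − x_{i+1}·y_i), indices taken mod 7.
Σ = (-61) + (8) + (50) + (-202) + (-116) + (-210) + (-34) = -565
Area = |Σ|/2 = 282.5.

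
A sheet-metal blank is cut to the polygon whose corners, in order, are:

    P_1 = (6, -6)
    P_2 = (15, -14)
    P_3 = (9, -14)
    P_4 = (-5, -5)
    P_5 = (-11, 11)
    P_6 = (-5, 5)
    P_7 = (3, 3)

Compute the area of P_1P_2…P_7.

Σ = (6) + (-84) + (-115) + (-110) + (0) + (-30) + (-36) = -369
Area = |Σ|/2 = 184.5.

184.5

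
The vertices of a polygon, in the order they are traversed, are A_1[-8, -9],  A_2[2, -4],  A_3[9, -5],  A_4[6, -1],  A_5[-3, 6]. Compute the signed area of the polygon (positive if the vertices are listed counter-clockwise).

Σ = (50) + (26) + (21) + (33) + (75) = 205
Signed area = Σ/2 = 102.5 (positive ⇒ counter-clockwise traversal).

102.5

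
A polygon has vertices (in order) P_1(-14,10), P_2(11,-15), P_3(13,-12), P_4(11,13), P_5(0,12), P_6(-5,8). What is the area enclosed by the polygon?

Σ = (100) + (63) + (301) + (132) + (60) + (62) = 718
Area = |Σ|/2 = 359.

359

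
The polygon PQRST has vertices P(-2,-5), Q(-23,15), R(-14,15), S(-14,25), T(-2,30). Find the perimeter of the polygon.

96

|PQ| = √((-21)² + (20)²) = √841 = 29
|QR| = √((9)² + (0)²) = √81 = 9
|RS| = √((0)² + (10)²) = √100 = 10
|ST| = √((12)² + (5)²) = √169 = 13
|TP| = √((0)² + (-35)²) = √1225 = 35
Perimeter = 29 + 9 + 10 + 13 + 35 = 96.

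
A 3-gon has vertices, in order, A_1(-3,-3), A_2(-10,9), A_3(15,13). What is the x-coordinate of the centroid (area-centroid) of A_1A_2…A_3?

Apply the shoelace (surveyor's) formula. First the cross-terms c_i = x_i·y_{i+1} − x_{i+1}·y_i:
  -57, -265, -6  ⇒  2A = -328, A = -164.
Then Σ (x_i + x_{i+1})·c_i = -656, so x̄ = -656 / (6·(-164)) = 2/3.

2/3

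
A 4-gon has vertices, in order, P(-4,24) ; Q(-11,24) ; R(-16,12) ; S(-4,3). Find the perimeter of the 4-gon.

56

|PQ| = √((-7)² + (0)²) = √49 = 7
|QR| = √((-5)² + (-12)²) = √169 = 13
|RS| = √((12)² + (-9)²) = √225 = 15
|SP| = √((0)² + (21)²) = √441 = 21
Perimeter = 7 + 13 + 15 + 21 = 56.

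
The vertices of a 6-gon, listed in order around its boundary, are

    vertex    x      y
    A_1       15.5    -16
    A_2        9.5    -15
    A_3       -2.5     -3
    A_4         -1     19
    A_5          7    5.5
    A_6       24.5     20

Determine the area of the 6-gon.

516.125

Apply Gauss's area formula: 2A = Σ (x_i·y_{i+1} − x_{i+1}·y_i), indices taken mod 6.
A_1→A_2: (15.5)(-15) − (9.5)(-16) = -80.5
A_2→A_3: (9.5)(-3) − (-2.5)(-15) = -66
A_3→A_4: (-2.5)(19) − (-1)(-3) = -50.5
A_4→A_5: (-1)(5.5) − (7)(19) = -138.5
A_5→A_6: (7)(20) − (24.5)(5.5) = 5.25
A_6→A_1: (24.5)(-16) − (15.5)(20) = -702
Σ = -1032.25
Area = |Σ|/2 = 516.125.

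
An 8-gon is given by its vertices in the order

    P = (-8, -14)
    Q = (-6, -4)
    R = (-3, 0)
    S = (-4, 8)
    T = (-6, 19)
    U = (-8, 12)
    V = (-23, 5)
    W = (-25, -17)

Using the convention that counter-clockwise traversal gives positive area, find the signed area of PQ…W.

Apply the shoelace (surveyor's) formula: 2A = Σ (x_i·y_{i+1} − x_{i+1}·y_i), indices taken mod 8.
Σ = (-52) + (-12) + (-24) + (-28) + (80) + (236) + (516) + (214) = 930
Signed area = Σ/2 = 465 (positive ⇒ counter-clockwise traversal).

465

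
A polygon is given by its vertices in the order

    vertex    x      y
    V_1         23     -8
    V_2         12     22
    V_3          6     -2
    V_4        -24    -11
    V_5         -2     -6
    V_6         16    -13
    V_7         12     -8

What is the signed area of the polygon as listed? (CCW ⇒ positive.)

Apply Gauss's area formula: 2A = Σ (x_i·y_{i+1} − x_{i+1}·y_i), indices taken mod 7.
V_1→V_2: (23)(22) − (12)(-8) = 602
V_2→V_3: (12)(-2) − (6)(22) = -156
V_3→V_4: (6)(-11) − (-24)(-2) = -114
V_4→V_5: (-24)(-6) − (-2)(-11) = 122
V_5→V_6: (-2)(-13) − (16)(-6) = 122
V_6→V_7: (16)(-8) − (12)(-13) = 28
V_7→V_1: (12)(-8) − (23)(-8) = 88
Σ = 692
Signed area = Σ/2 = 346 (positive ⇒ counter-clockwise traversal).

346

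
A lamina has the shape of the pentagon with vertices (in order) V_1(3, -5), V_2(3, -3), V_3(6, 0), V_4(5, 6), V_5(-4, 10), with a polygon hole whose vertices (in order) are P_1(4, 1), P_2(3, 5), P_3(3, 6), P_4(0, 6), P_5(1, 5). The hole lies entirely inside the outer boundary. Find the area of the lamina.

55.5

Outer boundary:
Apply the surveyor's formula: 2A = Σ (x_i·y_{i+1} − x_{i+1}·y_i), indices taken mod 5.
Σ = (6) + (18) + (36) + (74) + (-10) = 124
Area = |Σ|/2 = 62.
Hole:
Apply the surveyor's formula: 2A = Σ (x_i·y_{i+1} − x_{i+1}·y_i), indices taken mod 5.
Σ = (17) + (3) + (18) + (-6) + (-19) = 13
Area = |Σ|/2 = 6.5.
Net area = 62 − 6.5 = 55.5.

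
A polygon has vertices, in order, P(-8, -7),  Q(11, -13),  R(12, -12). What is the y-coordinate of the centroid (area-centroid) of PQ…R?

Apply Gauss's area formula. First the cross-terms c_i = x_i·y_{i+1} − x_{i+1}·y_i:
  181, 24, -180  ⇒  2A = 25, A = 12.5.
Then Σ (y_i + y_{i+1})·c_i = -800, so ȳ = -800 / (6·12.5) = -32/3.

-32/3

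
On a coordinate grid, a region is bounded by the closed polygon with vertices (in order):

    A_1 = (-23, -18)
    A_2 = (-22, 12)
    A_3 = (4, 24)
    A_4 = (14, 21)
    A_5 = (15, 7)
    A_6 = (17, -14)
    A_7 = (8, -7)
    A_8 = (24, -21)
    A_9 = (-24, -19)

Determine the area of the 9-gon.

1509

Apply the surveyor's formula: 2A = Σ (x_i·y_{i+1} − x_{i+1}·y_i), indices taken mod 9.
Σ = (-672) + (-576) + (-252) + (-217) + (-329) + (-7) + (0) + (-960) + (-5) = -3018
Area = |Σ|/2 = 1509.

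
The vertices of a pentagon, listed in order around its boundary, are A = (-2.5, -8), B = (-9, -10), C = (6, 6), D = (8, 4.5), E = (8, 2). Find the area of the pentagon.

70.5

Σ = (-47) + (6) + (-21) + (-20) + (-59) = -141
Area = |Σ|/2 = 70.5.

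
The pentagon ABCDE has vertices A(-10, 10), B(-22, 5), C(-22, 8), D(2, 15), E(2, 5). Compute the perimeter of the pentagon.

64

|AB| = √((-12)² + (-5)²) = √169 = 13
|BC| = √((0)² + (3)²) = √9 = 3
|CD| = √((24)² + (7)²) = √625 = 25
|DE| = √((0)² + (-10)²) = √100 = 10
|EA| = √((-12)² + (5)²) = √169 = 13
Perimeter = 13 + 3 + 25 + 10 + 13 = 64.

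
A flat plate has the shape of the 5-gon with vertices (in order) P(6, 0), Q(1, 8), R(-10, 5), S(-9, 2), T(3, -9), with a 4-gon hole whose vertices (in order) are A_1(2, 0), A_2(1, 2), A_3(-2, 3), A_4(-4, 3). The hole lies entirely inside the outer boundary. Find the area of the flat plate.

138

Outer boundary:
Apply the surveyor's formula: 2A = Σ (x_i·y_{i+1} − x_{i+1}·y_i), indices taken mod 5.
Cross-terms: 48, 85, 25, 75, 54  ⇒  Σ = 287
Area = |Σ|/2 = 143.5.
Hole:
Apply the shoelace formula: 2A = Σ (x_i·y_{i+1} − x_{i+1}·y_i), indices taken mod 4.
Σ = (4) + (7) + (6) + (-6) = 11
Area = |Σ|/2 = 5.5.
Net area = 143.5 − 5.5 = 138.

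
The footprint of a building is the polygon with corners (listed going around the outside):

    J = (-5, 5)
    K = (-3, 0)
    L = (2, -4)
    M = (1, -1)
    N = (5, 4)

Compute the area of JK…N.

J→K: (-5)(0) − (-3)(5) = 15
K→L: (-3)(-4) − (2)(0) = 12
L→M: (2)(-1) − (1)(-4) = 2
M→N: (1)(4) − (5)(-1) = 9
N→J: (5)(5) − (-5)(4) = 45
Σ = 83
Area = |Σ|/2 = 41.5.

41.5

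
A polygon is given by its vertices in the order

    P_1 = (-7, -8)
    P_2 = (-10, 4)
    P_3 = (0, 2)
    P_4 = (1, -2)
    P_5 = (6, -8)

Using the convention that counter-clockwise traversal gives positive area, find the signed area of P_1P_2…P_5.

Σ = (-108) + (-20) + (-2) + (4) + (-104) = -230
Signed area = Σ/2 = -115 (negative ⇒ clockwise traversal).

-115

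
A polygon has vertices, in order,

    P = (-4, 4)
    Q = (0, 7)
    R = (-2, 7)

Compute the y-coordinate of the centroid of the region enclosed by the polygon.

Apply the shoelace formula. First the cross-terms c_i = x_i·y_{i+1} − x_{i+1}·y_i:
  -28, 14, 20  ⇒  2A = 6, A = 3.
Then Σ (y_i + y_{i+1})·c_i = 108, so ȳ = 108 / (6·3) = 6.

6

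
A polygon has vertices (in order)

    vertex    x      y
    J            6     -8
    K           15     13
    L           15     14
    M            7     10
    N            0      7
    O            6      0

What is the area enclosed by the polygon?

112

Apply the shoelace (surveyor's) formula: 2A = Σ (x_i·y_{i+1} − x_{i+1}·y_i), indices taken mod 6.
Σ = (198) + (15) + (52) + (49) + (-42) + (-48) = 224
Area = |Σ|/2 = 112.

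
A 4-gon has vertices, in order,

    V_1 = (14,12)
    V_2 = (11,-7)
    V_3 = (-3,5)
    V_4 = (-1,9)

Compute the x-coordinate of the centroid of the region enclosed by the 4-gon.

Apply the shoelace (surveyor's) formula. First the cross-terms c_i = x_i·y_{i+1} − x_{i+1}·y_i:
  -230, 34, -22, -138  ⇒  2A = -356, A = -178.
Then Σ (x_i + x_{i+1})·c_i = -7184, so x̄ = -7184 / (6·(-178)) = 1796/267.

1796/267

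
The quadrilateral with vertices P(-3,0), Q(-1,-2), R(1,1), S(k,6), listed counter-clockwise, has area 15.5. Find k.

Write out the shoelace sum; only the two edges meeting at S involve k:
2·Area = [(1·6 − k·1) + (k·0 − (-3)·6)] + 7
       = -1·k + 31 = 31
⇒ k = 0.

0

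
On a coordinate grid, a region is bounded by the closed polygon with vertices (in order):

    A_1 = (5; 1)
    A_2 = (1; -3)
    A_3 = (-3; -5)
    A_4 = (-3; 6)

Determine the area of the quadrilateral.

Apply the shoelace (surveyor's) formula: 2A = Σ (x_i·y_{i+1} − x_{i+1}·y_i), indices taken mod 4.
Cross-terms: -16, -14, -33, -33  ⇒  Σ = -96
Area = |Σ|/2 = 48.

48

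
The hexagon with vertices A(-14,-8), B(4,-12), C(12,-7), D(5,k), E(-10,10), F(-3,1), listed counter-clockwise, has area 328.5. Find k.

The doubled signed area Σ (x_i y_{i+1} − x_{i+1} y_i) is linear in k.
With k=0 it equals 459; the coefficient of k is 22 (from the two edges through D).
So 22·k + 459 = 2·328.5 = 657 ⇒ k = 9.

9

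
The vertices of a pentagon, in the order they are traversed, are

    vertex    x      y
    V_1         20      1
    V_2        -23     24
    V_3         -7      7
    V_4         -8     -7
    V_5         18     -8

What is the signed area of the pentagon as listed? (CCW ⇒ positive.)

Σ = (503) + (7) + (105) + (190) + (178) = 983
Signed area = Σ/2 = 491.5 (positive ⇒ counter-clockwise traversal).

491.5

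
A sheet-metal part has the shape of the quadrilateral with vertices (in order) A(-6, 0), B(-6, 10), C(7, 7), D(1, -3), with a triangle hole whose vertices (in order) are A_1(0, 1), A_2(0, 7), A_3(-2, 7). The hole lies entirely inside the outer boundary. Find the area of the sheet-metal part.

Outer boundary:
A→B: (-6)(10) − (-6)(0) = -60
B→C: (-6)(7) − (7)(10) = -112
C→D: (7)(-3) − (1)(7) = -28
D→A: (1)(0) − (-6)(-3) = -18
Σ = -218
Area = |Σ|/2 = 109.
Hole:
Apply the shoelace (surveyor's) formula: 2A = Σ (x_i·y_{i+1} − x_{i+1}·y_i), indices taken mod 3.
Σ = (0) + (14) + (-2) = 12
Area = |Σ|/2 = 6.
Net area = 109 − 6 = 103.

103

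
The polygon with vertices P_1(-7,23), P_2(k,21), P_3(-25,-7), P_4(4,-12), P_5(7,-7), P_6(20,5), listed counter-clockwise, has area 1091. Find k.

-25

The doubled signed area Σ (x_i y_{i+1} − x_{i+1} y_i) is linear in k.
With k=0 it equals 1432; the coefficient of k is -30 (from the two edges through P_2).
So -30·k + 1432 = 2·1091 = 2182 ⇒ k = -25.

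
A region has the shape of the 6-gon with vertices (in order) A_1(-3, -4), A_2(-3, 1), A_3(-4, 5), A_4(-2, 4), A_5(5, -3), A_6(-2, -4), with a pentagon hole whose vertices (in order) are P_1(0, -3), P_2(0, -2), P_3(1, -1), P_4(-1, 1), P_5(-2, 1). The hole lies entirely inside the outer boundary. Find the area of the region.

33.5

Outer boundary:
Apply the surveyor's formula: 2A = Σ (x_i·y_{i+1} − x_{i+1}·y_i), indices taken mod 6.
Σ = (-15) + (-11) + (-6) + (-14) + (-26) + (-4) = -76
Area = |Σ|/2 = 38.
Hole:
Cross-terms: 0, 2, 0, 1, 6  ⇒  Σ = 9
Area = |Σ|/2 = 4.5.
Net area = 38 − 4.5 = 33.5.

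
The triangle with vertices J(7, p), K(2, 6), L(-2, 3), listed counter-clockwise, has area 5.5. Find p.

Write out the shoelace sum; only the two edges meeting at J involve p:
2·Area = [((-2)·p − 7·3) + (7·6 − 2·p)] + 18
       = -4·p + 39 = 11
⇒ p = 7.

7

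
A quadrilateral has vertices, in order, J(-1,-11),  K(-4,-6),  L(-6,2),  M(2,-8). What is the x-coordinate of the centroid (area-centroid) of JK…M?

Apply Gauss's area formula. First the cross-terms c_i = x_i·y_{i+1} − x_{i+1}·y_i:
  -38, -44, 44, -30  ⇒  2A = -68, A = -34.
Then Σ (x_i + x_{i+1})·c_i = 424, so x̄ = 424 / (6·(-34)) = -106/51.

-106/51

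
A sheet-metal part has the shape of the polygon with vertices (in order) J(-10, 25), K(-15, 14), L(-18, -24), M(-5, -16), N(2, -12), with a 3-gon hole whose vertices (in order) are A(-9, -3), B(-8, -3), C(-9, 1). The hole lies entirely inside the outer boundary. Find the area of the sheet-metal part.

Outer boundary:
Cross-terms: 235, 612, 168, 92, -70  ⇒  Σ = 1037
Area = |Σ|/2 = 518.5.
Hole:
Σ = (3) + (-35) + (36) = 4
Area = |Σ|/2 = 2.
Net area = 518.5 − 2 = 516.5.

516.5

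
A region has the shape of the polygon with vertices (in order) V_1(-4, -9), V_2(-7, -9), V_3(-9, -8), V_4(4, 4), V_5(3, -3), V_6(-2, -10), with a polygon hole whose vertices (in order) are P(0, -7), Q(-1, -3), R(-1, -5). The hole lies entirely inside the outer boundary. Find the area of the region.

Outer boundary:
Cross-terms: -27, -25, -4, -24, -36, -22  ⇒  Σ = -138
Area = |Σ|/2 = 69.
Hole:
Apply the surveyor's formula: 2A = Σ (x_i·y_{i+1} − x_{i+1}·y_i), indices taken mod 3.
Σ = (-7) + (2) + (7) = 2
Area = |Σ|/2 = 1.
Net area = 69 − 1 = 68.

68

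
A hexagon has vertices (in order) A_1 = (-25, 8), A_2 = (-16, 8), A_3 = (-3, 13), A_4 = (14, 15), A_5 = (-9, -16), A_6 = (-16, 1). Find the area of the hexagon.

Cross-terms: -72, -184, -227, -89, -265, -103  ⇒  Σ = -940
Area = |Σ|/2 = 470.

470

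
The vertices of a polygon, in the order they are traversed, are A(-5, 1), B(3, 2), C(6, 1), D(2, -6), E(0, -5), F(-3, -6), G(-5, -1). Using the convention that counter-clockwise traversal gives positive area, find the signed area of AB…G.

-61

Apply the shoelace (surveyor's) formula: 2A = Σ (x_i·y_{i+1} − x_{i+1}·y_i), indices taken mod 7.
Cross-terms: -13, -9, -38, -10, -15, -27, -10  ⇒  Σ = -122
Signed area = Σ/2 = -61 (negative ⇒ clockwise traversal).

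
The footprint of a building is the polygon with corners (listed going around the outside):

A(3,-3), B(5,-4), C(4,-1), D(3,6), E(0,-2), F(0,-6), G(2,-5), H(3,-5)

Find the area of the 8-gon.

Apply Gauss's area formula: 2A = Σ (x_i·y_{i+1} − x_{i+1}·y_i), indices taken mod 8.
Σ = (3) + (11) + (27) + (-6) + (0) + (12) + (5) + (6) = 58
Area = |Σ|/2 = 29.

29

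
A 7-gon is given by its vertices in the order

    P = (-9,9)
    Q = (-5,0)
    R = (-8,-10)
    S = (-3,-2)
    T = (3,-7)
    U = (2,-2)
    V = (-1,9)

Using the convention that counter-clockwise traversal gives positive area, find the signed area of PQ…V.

Apply the shoelace (surveyor's) formula: 2A = Σ (x_i·y_{i+1} − x_{i+1}·y_i), indices taken mod 7.
Cross-terms: 45, 50, -14, 27, 8, 16, 72  ⇒  Σ = 204
Signed area = Σ/2 = 102 (positive ⇒ counter-clockwise traversal).

102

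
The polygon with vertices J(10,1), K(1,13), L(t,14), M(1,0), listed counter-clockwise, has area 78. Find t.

Write out the shoelace sum; only the two edges meeting at L involve t:
2·Area = [(1·14 − t·13) + (t·0 − 1·14)] + 130
       = -13·t + 130 = 156
⇒ t = -2.

-2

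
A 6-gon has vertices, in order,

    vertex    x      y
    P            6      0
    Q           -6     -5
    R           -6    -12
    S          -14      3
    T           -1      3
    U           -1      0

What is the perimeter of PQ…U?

|PQ| = √((-12)² + (-5)²) = √169 = 13
|QR| = √((0)² + (-7)²) = √49 = 7
|RS| = √((-8)² + (15)²) = √289 = 17
|ST| = √((13)² + (0)²) = √169 = 13
|TU| = √((0)² + (-3)²) = √9 = 3
|UP| = √((7)² + (0)²) = √49 = 7
Perimeter = 13 + 7 + 17 + 13 + 3 + 7 = 60.

60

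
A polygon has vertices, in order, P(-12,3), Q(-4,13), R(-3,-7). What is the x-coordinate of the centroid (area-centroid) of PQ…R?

-19/3

Apply the shoelace (surveyor's) formula. First the cross-terms c_i = x_i·y_{i+1} − x_{i+1}·y_i:
  -144, 67, -93  ⇒  2A = -170, A = -85.
Then Σ (x_i + x_{i+1})·c_i = 3230, so x̄ = 3230 / (6·(-85)) = -19/3.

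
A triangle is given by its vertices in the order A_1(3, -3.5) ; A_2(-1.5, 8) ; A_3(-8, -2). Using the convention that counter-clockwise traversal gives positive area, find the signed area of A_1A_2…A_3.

Apply the surveyor's formula: 2A = Σ (x_i·y_{i+1} − x_{i+1}·y_i), indices taken mod 3.
Cross-terms: 18.75, 67, 34  ⇒  Σ = 119.75
Signed area = Σ/2 = 59.875 (positive ⇒ counter-clockwise traversal).

59.875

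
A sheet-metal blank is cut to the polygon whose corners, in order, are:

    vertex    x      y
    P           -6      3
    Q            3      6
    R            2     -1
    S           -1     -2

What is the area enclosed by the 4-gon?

Apply the surveyor's formula: 2A = Σ (x_i·y_{i+1} − x_{i+1}·y_i), indices taken mod 4.
P→Q: (-6)(6) − (3)(3) = -45
Q→R: (3)(-1) − (2)(6) = -15
R→S: (2)(-2) − (-1)(-1) = -5
S→P: (-1)(3) − (-6)(-2) = -15
Σ = -80
Area = |Σ|/2 = 40.

40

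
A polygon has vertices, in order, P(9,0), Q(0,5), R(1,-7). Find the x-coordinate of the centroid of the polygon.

10/3

Apply the shoelace (surveyor's) formula. First the cross-terms c_i = x_i·y_{i+1} − x_{i+1}·y_i:
  45, -5, 63  ⇒  2A = 103, A = 51.5.
Then Σ (x_i + x_{i+1})·c_i = 1030, so x̄ = 1030 / (6·51.5) = 10/3.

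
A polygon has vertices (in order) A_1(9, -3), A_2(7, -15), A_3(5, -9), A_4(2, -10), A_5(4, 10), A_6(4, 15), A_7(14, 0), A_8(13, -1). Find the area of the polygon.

Apply Gauss's area formula: 2A = Σ (x_i·y_{i+1} − x_{i+1}·y_i), indices taken mod 8.
A_1→A_2: (9)(-15) − (7)(-3) = -114
A_2→A_3: (7)(-9) − (5)(-15) = 12
A_3→A_4: (5)(-10) − (2)(-9) = -32
A_4→A_5: (2)(10) − (4)(-10) = 60
A_5→A_6: (4)(15) − (4)(10) = 20
A_6→A_7: (4)(0) − (14)(15) = -210
A_7→A_8: (14)(-1) − (13)(0) = -14
A_8→A_1: (13)(-3) − (9)(-1) = -30
Σ = -308
Area = |Σ|/2 = 154.

154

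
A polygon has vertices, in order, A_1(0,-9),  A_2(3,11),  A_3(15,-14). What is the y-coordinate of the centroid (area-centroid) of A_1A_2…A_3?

-4

Apply the shoelace formula. First the cross-terms c_i = x_i·y_{i+1} − x_{i+1}·y_i:
  27, -207, -135  ⇒  2A = -315, A = -157.5.
Then Σ (y_i + y_{i+1})·c_i = 3780, so ȳ = 3780 / (6·(-157.5)) = -4.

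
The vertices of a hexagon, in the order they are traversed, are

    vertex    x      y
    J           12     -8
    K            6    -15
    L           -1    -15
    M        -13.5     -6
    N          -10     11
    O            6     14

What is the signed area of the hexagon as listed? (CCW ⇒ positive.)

Σ = (-132) + (-105) + (-196.5) + (-208.5) + (-206) + (-216) = -1064
Signed area = Σ/2 = -532 (negative ⇒ clockwise traversal).

-532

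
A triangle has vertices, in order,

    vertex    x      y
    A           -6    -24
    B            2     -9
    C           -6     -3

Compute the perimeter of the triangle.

48

|AB| = √((8)² + (15)²) = √289 = 17
|BC| = √((-8)² + (6)²) = √100 = 10
|CA| = √((0)² + (-21)²) = √441 = 21
Perimeter = 17 + 10 + 21 = 48.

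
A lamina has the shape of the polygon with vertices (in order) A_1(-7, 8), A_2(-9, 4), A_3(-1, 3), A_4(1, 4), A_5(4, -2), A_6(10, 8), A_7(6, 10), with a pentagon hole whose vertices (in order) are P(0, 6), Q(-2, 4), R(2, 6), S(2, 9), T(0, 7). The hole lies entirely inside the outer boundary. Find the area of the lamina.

103

Outer boundary:
Cross-terms: 44, -23, -7, -18, 52, 52, 118  ⇒  Σ = 218
Area = |Σ|/2 = 109.
Hole:
Cross-terms: 12, -20, 6, 14, 0  ⇒  Σ = 12
Area = |Σ|/2 = 6.
Net area = 109 − 6 = 103.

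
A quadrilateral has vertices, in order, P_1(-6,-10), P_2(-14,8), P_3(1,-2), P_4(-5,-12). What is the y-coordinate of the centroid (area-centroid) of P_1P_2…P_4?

-322/159

Apply the shoelace formula. First the cross-terms c_i = x_i·y_{i+1} − x_{i+1}·y_i:
  -188, 20, -22, -22  ⇒  2A = -212, A = -106.
Then Σ (y_i + y_{i+1})·c_i = 1288, so ȳ = 1288 / (6·(-106)) = -322/159.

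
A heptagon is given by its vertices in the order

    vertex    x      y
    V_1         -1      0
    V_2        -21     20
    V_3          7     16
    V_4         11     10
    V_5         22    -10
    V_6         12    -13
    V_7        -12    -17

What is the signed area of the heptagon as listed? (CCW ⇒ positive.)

Apply the shoelace (surveyor's) formula: 2A = Σ (x_i·y_{i+1} − x_{i+1}·y_i), indices taken mod 7.
Σ = (-20) + (-476) + (-106) + (-330) + (-166) + (-360) + (-17) = -1475
Signed area = Σ/2 = -737.5 (negative ⇒ clockwise traversal).

-737.5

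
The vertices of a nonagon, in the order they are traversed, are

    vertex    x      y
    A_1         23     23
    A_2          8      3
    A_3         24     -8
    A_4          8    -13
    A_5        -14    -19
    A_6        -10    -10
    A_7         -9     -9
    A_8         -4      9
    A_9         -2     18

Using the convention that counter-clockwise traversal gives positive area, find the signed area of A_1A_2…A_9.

Apply the shoelace (surveyor's) formula: 2A = Σ (x_i·y_{i+1} − x_{i+1}·y_i), indices taken mod 9.
Σ = (-115) + (-136) + (-248) + (-334) + (-50) + (0) + (-117) + (-54) + (-460) = -1514
Signed area = Σ/2 = -757 (negative ⇒ clockwise traversal).

-757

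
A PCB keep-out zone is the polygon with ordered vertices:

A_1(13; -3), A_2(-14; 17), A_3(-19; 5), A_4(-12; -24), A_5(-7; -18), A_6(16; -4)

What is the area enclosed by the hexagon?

Apply the shoelace formula: 2A = Σ (x_i·y_{i+1} − x_{i+1}·y_i), indices taken mod 6.
A_1→A_2: (13)(17) − (-14)(-3) = 179
A_2→A_3: (-14)(5) − (-19)(17) = 253
A_3→A_4: (-19)(-24) − (-12)(5) = 516
A_4→A_5: (-12)(-18) − (-7)(-24) = 48
A_5→A_6: (-7)(-4) − (16)(-18) = 316
A_6→A_1: (16)(-3) − (13)(-4) = 4
Σ = 1316
Area = |Σ|/2 = 658.

658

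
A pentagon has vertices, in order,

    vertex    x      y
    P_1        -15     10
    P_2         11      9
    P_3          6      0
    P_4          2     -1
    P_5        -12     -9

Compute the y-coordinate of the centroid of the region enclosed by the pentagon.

Apply the shoelace (surveyor's) formula. First the cross-terms c_i = x_i·y_{i+1} − x_{i+1}·y_i:
  -245, -54, -6, -30, -255  ⇒  2A = -590, A = -295.
Then Σ (y_i + y_{i+1})·c_i = -5090, so ȳ = -5090 / (6·(-295)) = 509/177.

509/177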